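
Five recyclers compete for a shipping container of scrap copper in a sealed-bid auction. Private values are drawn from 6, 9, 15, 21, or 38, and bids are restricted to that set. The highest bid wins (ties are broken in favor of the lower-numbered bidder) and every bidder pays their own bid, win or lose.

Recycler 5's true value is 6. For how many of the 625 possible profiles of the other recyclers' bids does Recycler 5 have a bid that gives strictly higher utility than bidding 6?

1

Others bid (6, 6, 6, 6): truth gives -6; bid 9 gives -3 > -6. Violating.
Others bid (6, 6, 6, 9): truth gives -6; no alternative beats it.
Others bid (6, 6, 6, 15): truth gives -6; no alternative beats it.
(Checking all 625 profiles: 1 has a profitable deviation, 624 do not.)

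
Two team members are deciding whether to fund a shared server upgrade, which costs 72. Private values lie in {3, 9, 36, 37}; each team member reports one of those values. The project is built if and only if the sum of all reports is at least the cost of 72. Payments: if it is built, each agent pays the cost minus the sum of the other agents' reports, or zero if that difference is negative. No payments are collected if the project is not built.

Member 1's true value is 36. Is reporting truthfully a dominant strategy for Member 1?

Check each profile of the others' reports and compare truth against every alternative report.
Others report (37): truth gives 1, best alternative gives 1.
Others report (3): truth gives 0, best alternative gives 0.
Others report (9): truth gives 0, best alternative gives 0.
Others report (36): truth gives 0, best alternative gives 0.
In every case the truthful report is at least as good as any alternative, so it is a dominant strategy.

Yes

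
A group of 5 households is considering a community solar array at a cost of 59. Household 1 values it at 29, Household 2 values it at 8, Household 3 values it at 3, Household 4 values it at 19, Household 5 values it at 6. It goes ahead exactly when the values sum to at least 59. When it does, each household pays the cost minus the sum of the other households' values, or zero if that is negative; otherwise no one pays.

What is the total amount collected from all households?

Total value 65 ≥ cost 59, so it is built.
Household 1: others sum to 36; max(0, 59 - 36) = 23.
Household 2: others sum to 57; max(0, 59 - 57) = 2.
Household 3: others sum to 62; max(0, 59 - 62) = 0.
Household 4: others sum to 46; max(0, 59 - 46) = 13.
Household 5: others sum to 59; max(0, 59 - 59) = 0.
Total collected = 23 + 2 + 0 + 13 + 0 = 38.

38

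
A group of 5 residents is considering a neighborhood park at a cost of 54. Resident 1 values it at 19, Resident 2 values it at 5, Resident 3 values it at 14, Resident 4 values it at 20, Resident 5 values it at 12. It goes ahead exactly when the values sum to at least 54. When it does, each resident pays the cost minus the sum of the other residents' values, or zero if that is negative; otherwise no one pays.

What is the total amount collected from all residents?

Total value 70 ≥ cost 54, so it is built.
Resident 1: others sum to 51; max(0, 54 - 51) = 3.
Resident 2: others sum to 65; max(0, 54 - 65) = 0.
Resident 3: others sum to 56; max(0, 54 - 56) = 0.
Resident 4: others sum to 50; max(0, 54 - 50) = 4.
Resident 5: others sum to 58; max(0, 54 - 58) = 0.
Total collected = 3 + 0 + 0 + 4 + 0 = 7.

7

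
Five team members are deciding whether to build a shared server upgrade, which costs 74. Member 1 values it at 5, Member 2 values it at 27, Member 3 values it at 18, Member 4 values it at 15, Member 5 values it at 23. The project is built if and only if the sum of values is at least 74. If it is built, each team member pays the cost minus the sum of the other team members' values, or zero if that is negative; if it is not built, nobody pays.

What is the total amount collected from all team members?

Total value 88 ≥ cost 74, so it is built.
Member 1: others sum to 83; max(0, 74 - 83) = 0.
Member 2: others sum to 61; max(0, 74 - 61) = 13.
Member 3: others sum to 70; max(0, 74 - 70) = 4.
Member 4: others sum to 73; max(0, 74 - 73) = 1.
Member 5: others sum to 65; max(0, 74 - 65) = 9.
Total collected = 0 + 13 + 4 + 1 + 9 = 27.

27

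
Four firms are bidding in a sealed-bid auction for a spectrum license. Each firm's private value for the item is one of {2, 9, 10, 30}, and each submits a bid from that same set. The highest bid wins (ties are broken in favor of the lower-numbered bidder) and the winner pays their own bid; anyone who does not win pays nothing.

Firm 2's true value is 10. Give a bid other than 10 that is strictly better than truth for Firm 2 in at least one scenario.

9

Suppose Firm 1 bids 2, Firm 3 bids 2 and Firm 4 bids 2.
Bid 10: wins, pays 10, utility 10 - 10 = 0.
Bid 9: wins, pays 9, utility 10 - 9 = 1.
So bidding 9 beats truth here (1 > 0).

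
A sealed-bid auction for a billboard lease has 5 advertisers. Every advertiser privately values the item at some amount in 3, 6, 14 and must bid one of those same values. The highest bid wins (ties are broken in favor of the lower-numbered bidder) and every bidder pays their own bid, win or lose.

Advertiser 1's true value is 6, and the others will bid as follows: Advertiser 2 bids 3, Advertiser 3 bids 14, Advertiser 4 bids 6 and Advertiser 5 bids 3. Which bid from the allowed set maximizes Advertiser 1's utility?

3

Bid 3: loses but pays 3, utility -3.
Bid 6: loses but pays 6, utility -6.
Bid 14: wins, pays 14, utility 6 - 14 = -8.
The best choice is 3 with utility -3.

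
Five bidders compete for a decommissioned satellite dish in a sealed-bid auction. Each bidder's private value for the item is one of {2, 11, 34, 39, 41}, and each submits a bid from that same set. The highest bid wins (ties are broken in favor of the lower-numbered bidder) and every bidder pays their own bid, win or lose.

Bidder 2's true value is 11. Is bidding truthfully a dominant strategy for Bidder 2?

No

Consider the case where Bidder 1 bids 2, Bidder 3 bids 2, Bidder 4 bids 2 and Bidder 5 bids 34.
Truthful bid 11: loses but pays 11, utility -11.
Bid 2 instead: loses but pays 2, utility -2.
Since -2 > -11, bidding 2 is strictly better here, so truthful bidding is not dominant.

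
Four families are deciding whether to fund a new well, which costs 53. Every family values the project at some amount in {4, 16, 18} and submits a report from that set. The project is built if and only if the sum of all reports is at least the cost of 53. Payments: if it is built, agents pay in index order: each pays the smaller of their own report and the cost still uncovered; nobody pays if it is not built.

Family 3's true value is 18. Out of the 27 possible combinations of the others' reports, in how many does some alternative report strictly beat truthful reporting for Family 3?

17

Others report (4, 16, 18): truth gives 0; report 16 gives 2 > 0. Violating.
Others report (4, 18, 16): truth gives 0; report 16 gives 2 > 0. Violating.
Others report (4, 18, 18): truth gives 0; report 16 gives 2 > 0. Violating.
Others report (16, 4, 18): truth gives 0; report 16 gives 2 > 0. Violating.
Others report (4, 4, 4): truth gives 0; no alternative beats it.
Others report (4, 4, 16): truth gives 0; no alternative beats it.
(Checking all 27 profiles: 17 have a profitable deviation, 10 do not.)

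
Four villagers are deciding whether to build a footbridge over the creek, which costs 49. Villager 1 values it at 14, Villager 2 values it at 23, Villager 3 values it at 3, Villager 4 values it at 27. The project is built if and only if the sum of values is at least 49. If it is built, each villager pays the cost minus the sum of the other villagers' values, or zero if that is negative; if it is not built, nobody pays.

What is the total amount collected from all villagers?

Total value 67 ≥ cost 49, so it is built.
Villager 1: others sum to 53; max(0, 49 - 53) = 0.
Villager 2: others sum to 44; max(0, 49 - 44) = 5.
Villager 3: others sum to 64; max(0, 49 - 64) = 0.
Villager 4: others sum to 40; max(0, 49 - 40) = 9.
Total collected = 0 + 5 + 0 + 9 = 14.

14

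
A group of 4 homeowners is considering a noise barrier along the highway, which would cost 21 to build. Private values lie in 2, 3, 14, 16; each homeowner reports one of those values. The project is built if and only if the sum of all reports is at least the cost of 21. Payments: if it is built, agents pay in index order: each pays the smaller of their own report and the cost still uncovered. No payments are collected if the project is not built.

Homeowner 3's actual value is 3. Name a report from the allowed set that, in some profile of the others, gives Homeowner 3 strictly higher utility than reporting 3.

Suppose Homeowner 1 reports 2, Homeowner 2 reports 2 and Homeowner 4 reports 16.
Report 3: project built, pays 3, utility 3 - 3 = 0.
Report 2: project built, pays 2, utility 3 - 2 = 1.
So reporting 2 beats truth here (1 > 0).

2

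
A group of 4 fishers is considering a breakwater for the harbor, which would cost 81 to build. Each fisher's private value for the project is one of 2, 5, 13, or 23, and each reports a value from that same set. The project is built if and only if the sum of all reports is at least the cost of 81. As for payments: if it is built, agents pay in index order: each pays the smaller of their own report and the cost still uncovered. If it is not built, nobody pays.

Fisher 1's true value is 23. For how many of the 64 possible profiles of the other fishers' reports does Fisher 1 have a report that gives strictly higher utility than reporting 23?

1

Others report (23, 23, 23): truth gives 0; report 13 gives 10 > 0. Violating.
Others report (2, 2, 2): truth gives 0; no alternative beats it.
Others report (2, 2, 5): truth gives 0; no alternative beats it.
(Checking all 64 profiles: 1 has a profitable deviation, 63 do not.)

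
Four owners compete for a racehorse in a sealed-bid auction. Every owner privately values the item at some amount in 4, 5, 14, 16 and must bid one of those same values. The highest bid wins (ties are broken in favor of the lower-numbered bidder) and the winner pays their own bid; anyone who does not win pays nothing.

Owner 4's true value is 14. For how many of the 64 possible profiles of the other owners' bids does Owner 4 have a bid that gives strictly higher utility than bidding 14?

1

Others bid (4, 4, 4): truth gives 0; bid 5 gives 9 > 0. Violating.
Others bid (4, 4, 5): truth gives 0; no alternative beats it.
Others bid (4, 4, 14): truth gives 0; no alternative beats it.
(Checking all 64 profiles: 1 has a profitable deviation, 63 do not.)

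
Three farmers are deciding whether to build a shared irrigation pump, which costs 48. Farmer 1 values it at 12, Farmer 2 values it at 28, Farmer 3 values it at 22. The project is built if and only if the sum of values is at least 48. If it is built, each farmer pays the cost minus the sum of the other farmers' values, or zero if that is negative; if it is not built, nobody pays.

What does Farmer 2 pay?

Total value 62 ≥ cost 48, so the project is built.
The other farmers' values sum to 34.
Cost minus that sum is 48 - 34 = 14.

14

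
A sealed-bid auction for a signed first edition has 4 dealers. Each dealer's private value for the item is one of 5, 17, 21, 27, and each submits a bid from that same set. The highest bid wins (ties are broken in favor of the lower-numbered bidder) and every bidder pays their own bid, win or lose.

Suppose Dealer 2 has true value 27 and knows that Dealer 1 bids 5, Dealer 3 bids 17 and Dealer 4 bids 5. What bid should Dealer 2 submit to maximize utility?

Bid 5: loses but pays 5, utility -5.
Bid 17: wins, pays 17, utility 27 - 17 = 10.
Bid 21: wins, pays 21, utility 27 - 21 = 6.
Bid 27: wins, pays 27, utility 27 - 27 = 0.
The best choice is 17 with utility 10.

17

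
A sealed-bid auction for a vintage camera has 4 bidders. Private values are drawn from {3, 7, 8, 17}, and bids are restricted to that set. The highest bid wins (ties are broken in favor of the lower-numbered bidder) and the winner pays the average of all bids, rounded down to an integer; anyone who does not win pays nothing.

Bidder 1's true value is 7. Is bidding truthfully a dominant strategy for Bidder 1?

No

Consider the case where Bidder 2 bids 3, Bidder 3 bids 3 and Bidder 4 bids 3.
Truthful bid 7: wins, pays 4, utility 7 - 4 = 3.
Bid 3 instead: wins, pays 3, utility 7 - 3 = 4.
Since 4 > 3, bidding 3 is strictly better here, so truthful bidding is not dominant.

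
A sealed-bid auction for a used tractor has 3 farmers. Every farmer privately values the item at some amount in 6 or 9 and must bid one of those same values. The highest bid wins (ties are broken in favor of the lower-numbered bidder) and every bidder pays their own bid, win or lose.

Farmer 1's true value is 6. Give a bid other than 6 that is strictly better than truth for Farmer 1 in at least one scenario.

Suppose Farmer 2 bids 6 and Farmer 3 bids 9.
Bid 6: loses but pays 6, utility -6.
Bid 9: wins, pays 9, utility 6 - 9 = -3.
So bidding 9 beats truth here (-3 > -6).

9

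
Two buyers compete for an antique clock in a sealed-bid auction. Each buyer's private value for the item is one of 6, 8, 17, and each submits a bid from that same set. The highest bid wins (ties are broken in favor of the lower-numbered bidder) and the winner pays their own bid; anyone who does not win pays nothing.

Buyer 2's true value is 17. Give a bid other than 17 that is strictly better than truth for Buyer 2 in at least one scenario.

8

Suppose Buyer 1 bids 6.
Bid 17: wins, pays 17, utility 17 - 17 = 0.
Bid 8: wins, pays 8, utility 17 - 8 = 9.
So bidding 8 beats truth here (9 > 0).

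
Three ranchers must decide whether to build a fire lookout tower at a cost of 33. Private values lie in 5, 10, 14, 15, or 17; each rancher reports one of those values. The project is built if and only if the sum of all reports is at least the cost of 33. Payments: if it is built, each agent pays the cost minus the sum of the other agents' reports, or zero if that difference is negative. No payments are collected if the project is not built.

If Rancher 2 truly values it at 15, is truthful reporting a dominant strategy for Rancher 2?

Yes

Check each profile of the others' reports and compare truth against every alternative report.
Others report (17, 17): truth gives 15, best alternative gives 15.
Others report (15, 17): truth gives 14, best alternative gives 14.
Others report (17, 15): truth gives 14, best alternative gives 14.
Others report (14, 17): truth gives 13, best alternative gives 13.
Others report (17, 14): truth gives 13, best alternative gives 13.
Others report (15, 15): truth gives 12, best alternative gives 12.
(Remaining 19 profiles checked similarly; truth is weakly best in each.)
In every case the truthful report is at least as good as any alternative, so it is a dominant strategy.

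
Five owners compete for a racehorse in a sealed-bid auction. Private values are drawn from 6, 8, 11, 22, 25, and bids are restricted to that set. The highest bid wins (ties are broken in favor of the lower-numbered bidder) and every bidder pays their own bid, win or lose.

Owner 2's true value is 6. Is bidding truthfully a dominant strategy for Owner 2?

Consider the case where Owner 1 bids 6, Owner 3 bids 6, Owner 4 bids 6 and Owner 5 bids 6.
Truthful bid 6: loses but pays 6, utility -6.
Bid 8 instead: wins, pays 8, utility 6 - 8 = -2.
Since -2 > -6, bidding 8 is strictly better here, so truthful bidding is not dominant.

No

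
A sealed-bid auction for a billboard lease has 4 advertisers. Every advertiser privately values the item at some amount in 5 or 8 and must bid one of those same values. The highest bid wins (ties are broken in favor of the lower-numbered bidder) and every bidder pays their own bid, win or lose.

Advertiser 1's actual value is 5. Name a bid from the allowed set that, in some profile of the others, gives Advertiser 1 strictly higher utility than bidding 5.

8

Suppose Advertiser 2 bids 5, Advertiser 3 bids 5 and Advertiser 4 bids 8.
Bid 5: loses but pays 5, utility -5.
Bid 8: wins, pays 8, utility 5 - 8 = -3.
So bidding 8 beats truth here (-3 > -5).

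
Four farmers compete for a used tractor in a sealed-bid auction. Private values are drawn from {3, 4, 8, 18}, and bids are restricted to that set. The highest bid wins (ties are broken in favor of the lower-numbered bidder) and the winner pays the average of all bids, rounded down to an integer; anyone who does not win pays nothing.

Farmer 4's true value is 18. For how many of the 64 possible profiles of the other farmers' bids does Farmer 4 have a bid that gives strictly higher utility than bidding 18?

8

Others bid (3, 3, 3): truth gives 12; bid 4 gives 15 > 12. Violating.
Others bid (3, 3, 4): truth gives 11; bid 8 gives 14 > 11. Violating.
Others bid (3, 4, 3): truth gives 11; bid 8 gives 14 > 11. Violating.
Others bid (3, 4, 4): truth gives 11; bid 8 gives 14 > 11. Violating.
Others bid (3, 3, 8): truth gives 10; no alternative beats it.
Others bid (3, 3, 18): truth gives 0; no alternative beats it.
(Checking all 64 profiles: 8 have a profitable deviation, 56 do not.)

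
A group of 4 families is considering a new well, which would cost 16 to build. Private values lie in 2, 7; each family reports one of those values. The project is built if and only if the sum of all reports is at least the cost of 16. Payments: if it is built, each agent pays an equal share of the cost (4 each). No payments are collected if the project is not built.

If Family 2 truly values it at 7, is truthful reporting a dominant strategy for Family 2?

Check each profile of the others' reports and compare truth against every alternative report.
Others report (2, 2, 7): truth gives 3, best alternative gives 0.
Others report (2, 7, 2): truth gives 3, best alternative gives 0.
Others report (7, 2, 2): truth gives 3, best alternative gives 0.
Others report (2, 7, 7): truth gives 3, best alternative gives 3.
Others report (7, 2, 7): truth gives 3, best alternative gives 3.
Others report (7, 7, 2): truth gives 3, best alternative gives 3.
(Remaining 2 profiles checked similarly; truth is weakly best in each.)
In every case the truthful report is at least as good as any alternative, so it is a dominant strategy.

Yes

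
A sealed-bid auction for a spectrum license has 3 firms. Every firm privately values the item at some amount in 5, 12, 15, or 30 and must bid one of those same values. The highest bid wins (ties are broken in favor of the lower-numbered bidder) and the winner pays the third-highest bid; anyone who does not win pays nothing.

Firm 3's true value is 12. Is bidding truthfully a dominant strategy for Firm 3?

No

Consider the case where Firm 1 bids 5 and Firm 2 bids 12.
Truthful bid 12: loses, pays 0, utility 0.
Bid 15 instead: wins, pays 5, utility 12 - 5 = 7.
Since 7 > 0, bidding 15 is strictly better here, so truthful bidding is not dominant.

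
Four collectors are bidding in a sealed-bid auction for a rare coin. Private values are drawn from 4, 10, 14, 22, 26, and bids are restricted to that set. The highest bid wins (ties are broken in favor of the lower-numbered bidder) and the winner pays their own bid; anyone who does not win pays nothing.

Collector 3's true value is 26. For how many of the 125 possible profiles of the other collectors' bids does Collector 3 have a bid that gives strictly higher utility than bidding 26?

36

Others bid (4, 4, 4): truth gives 0; bid 10 gives 16 > 0. Violating.
Others bid (4, 4, 10): truth gives 0; bid 10 gives 16 > 0. Violating.
Others bid (4, 4, 14): truth gives 0; bid 14 gives 12 > 0. Violating.
Others bid (4, 4, 22): truth gives 0; bid 22 gives 4 > 0. Violating.
Others bid (4, 4, 26): truth gives 0; no alternative beats it.
Others bid (4, 10, 26): truth gives 0; no alternative beats it.
(Checking all 125 profiles: 36 have a profitable deviation, 89 do not.)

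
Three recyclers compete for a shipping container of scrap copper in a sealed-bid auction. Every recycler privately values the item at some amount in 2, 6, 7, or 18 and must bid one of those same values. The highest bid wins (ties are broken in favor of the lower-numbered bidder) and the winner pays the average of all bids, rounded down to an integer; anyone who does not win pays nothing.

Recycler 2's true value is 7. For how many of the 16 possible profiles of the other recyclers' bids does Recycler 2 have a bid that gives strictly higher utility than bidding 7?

1

Others bid (2, 6): truth gives 2; bid 6 gives 3 > 2. Violating.
Others bid (2, 2): truth gives 4; no alternative beats it.
Others bid (2, 7): truth gives 2; no alternative beats it.
(Checking all 16 profiles: 1 has a profitable deviation, 15 do not.)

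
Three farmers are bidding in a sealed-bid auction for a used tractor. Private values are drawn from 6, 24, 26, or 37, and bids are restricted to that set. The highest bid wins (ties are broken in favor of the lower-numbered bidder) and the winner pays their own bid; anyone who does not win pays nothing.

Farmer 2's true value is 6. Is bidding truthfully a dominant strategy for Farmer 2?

Yes

Check each profile of the others' bids and compare truth against every alternative bid.
Others bid (6, 6): truth gives 0, best alternative gives -18.
Others bid (6, 24): truth gives 0, best alternative gives -18.
Others bid (6, 26): truth gives 0, best alternative gives 0.
Others bid (6, 37): truth gives 0, best alternative gives 0.
Others bid (24, 6): truth gives 0, best alternative gives 0.
Others bid (24, 24): truth gives 0, best alternative gives 0.
(Remaining 10 profiles checked similarly; truth is weakly best in each.)
In every case the truthful bid is at least as good as any alternative, so it is a dominant strategy.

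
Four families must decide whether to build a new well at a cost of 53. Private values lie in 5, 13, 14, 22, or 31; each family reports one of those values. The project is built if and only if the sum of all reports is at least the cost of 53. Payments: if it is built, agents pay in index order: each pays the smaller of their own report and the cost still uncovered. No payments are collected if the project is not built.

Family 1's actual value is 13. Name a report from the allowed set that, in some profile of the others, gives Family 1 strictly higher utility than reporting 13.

Suppose Family 2 reports 5, Family 3 reports 13 and Family 4 reports 31.
Report 13: project built, pays 13, utility 13 - 13 = 0.
Report 5: project built, pays 5, utility 13 - 5 = 8.
So reporting 5 beats truth here (8 > 0).

5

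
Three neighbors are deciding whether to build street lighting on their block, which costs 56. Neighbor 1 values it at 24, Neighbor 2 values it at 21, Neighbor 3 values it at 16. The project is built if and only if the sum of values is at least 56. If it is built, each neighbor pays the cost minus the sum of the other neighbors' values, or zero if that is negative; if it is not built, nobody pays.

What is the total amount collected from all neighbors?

Total value 61 ≥ cost 56, so it is built.
Neighbor 1: others sum to 37; max(0, 56 - 37) = 19.
Neighbor 2: others sum to 40; max(0, 56 - 40) = 16.
Neighbor 3: others sum to 45; max(0, 56 - 45) = 11.
Total collected = 19 + 16 + 11 = 46.

46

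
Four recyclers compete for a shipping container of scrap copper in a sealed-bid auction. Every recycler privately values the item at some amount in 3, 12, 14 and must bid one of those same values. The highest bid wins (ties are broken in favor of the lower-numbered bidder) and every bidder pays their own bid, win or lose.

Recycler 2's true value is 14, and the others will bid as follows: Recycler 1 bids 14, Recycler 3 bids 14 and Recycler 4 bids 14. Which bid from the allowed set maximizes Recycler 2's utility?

Bid 3: loses but pays 3, utility -3.
Bid 12: loses but pays 12, utility -12.
Bid 14: loses but pays 14, utility -14.
The best choice is 3 with utility -3.

3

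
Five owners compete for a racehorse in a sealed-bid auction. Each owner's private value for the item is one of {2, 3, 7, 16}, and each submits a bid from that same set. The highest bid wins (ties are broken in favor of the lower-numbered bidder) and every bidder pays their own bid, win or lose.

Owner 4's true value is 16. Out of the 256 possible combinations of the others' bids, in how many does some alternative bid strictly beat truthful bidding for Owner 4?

Others bid (2, 2, 2, 2): truth gives 0; bid 3 gives 13 > 0. Violating.
Others bid (2, 2, 2, 3): truth gives 0; bid 3 gives 13 > 0. Violating.
Others bid (2, 2, 2, 7): truth gives 0; bid 7 gives 9 > 0. Violating.
Others bid (2, 2, 3, 2): truth gives 0; bid 7 gives 9 > 0. Violating.
Others bid (2, 2, 2, 16): truth gives 0; no alternative beats it.
Others bid (2, 2, 3, 16): truth gives 0; no alternative beats it.
(Checking all 256 profiles: 172 have a profitable deviation, 84 do not.)

172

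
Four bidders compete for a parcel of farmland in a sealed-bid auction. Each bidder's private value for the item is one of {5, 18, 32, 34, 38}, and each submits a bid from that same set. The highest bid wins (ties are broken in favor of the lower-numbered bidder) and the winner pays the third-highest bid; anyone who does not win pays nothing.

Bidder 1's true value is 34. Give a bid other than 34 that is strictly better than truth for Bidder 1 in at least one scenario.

38

Suppose Bidder 2 bids 5, Bidder 3 bids 5 and Bidder 4 bids 38.
Bid 34: loses, pays 0, utility 0.
Bid 38: wins, pays 5, utility 34 - 5 = 29.
So bidding 38 beats truth here (29 > 0).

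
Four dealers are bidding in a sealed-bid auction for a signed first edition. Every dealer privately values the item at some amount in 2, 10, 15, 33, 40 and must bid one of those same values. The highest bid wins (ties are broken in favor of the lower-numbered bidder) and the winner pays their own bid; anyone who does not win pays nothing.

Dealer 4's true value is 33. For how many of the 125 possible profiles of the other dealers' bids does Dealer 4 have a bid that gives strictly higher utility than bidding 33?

8

Others bid (2, 2, 2): truth gives 0; bid 10 gives 23 > 0. Violating.
Others bid (2, 2, 10): truth gives 0; bid 15 gives 18 > 0. Violating.
Others bid (2, 10, 2): truth gives 0; bid 15 gives 18 > 0. Violating.
Others bid (2, 10, 10): truth gives 0; bid 15 gives 18 > 0. Violating.
Others bid (2, 2, 15): truth gives 0; no alternative beats it.
Others bid (2, 2, 33): truth gives 0; no alternative beats it.
(Checking all 125 profiles: 8 have a profitable deviation, 117 do not.)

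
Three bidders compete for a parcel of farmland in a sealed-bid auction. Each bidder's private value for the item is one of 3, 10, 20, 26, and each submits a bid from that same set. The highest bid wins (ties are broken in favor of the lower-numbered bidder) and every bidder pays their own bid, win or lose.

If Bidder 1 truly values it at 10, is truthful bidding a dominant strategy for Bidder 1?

No

Consider the case where Bidder 2 bids 3 and Bidder 3 bids 3.
Truthful bid 10: wins, pays 10, utility 10 - 10 = 0.
Bid 3 instead: wins, pays 3, utility 10 - 3 = 7.
Since 7 > 0, bidding 3 is strictly better here, so truthful bidding is not dominant.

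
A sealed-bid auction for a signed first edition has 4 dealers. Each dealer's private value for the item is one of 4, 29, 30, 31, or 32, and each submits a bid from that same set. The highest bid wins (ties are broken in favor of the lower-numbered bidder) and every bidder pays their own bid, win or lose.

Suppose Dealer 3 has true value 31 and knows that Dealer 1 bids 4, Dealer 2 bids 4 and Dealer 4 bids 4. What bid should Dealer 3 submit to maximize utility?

Bid 4: loses but pays 4, utility -4.
Bid 29: wins, pays 29, utility 31 - 29 = 2.
Bid 30: wins, pays 30, utility 31 - 30 = 1.
Bid 31: wins, pays 31, utility 31 - 31 = 0.
Bid 32: wins, pays 32, utility 31 - 32 = -1.
The best choice is 29 with utility 2.

29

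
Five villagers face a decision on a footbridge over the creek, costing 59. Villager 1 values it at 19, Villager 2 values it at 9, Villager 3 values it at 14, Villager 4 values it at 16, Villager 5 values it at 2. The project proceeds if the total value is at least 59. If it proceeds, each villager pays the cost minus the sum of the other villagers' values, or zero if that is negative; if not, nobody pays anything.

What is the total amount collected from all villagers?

55

Total value 60 ≥ cost 59, so it is built.
Villager 1: others sum to 41; max(0, 59 - 41) = 18.
Villager 2: others sum to 51; max(0, 59 - 51) = 8.
Villager 3: others sum to 46; max(0, 59 - 46) = 13.
Villager 4: others sum to 44; max(0, 59 - 44) = 15.
Villager 5: others sum to 58; max(0, 59 - 58) = 1.
Total collected = 18 + 8 + 13 + 15 + 1 = 55.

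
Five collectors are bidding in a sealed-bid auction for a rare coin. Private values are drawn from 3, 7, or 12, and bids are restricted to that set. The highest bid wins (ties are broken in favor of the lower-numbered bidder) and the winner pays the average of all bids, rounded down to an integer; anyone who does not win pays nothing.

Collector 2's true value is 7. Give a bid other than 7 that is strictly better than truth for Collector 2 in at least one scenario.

12

Suppose Collector 1 bids 3, Collector 3 bids 3, Collector 4 bids 3 and Collector 5 bids 12.
Bid 7: loses, pays 0, utility 0.
Bid 12: wins, pays 6, utility 7 - 6 = 1.
So bidding 12 beats truth here (1 > 0).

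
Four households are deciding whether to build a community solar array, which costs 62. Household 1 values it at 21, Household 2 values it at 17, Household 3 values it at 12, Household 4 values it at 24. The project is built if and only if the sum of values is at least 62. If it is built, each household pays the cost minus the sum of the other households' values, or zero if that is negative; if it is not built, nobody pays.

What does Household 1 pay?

9

Total value 74 ≥ cost 62, so the project is built.
The other households' values sum to 53.
Cost minus that sum is 62 - 53 = 9.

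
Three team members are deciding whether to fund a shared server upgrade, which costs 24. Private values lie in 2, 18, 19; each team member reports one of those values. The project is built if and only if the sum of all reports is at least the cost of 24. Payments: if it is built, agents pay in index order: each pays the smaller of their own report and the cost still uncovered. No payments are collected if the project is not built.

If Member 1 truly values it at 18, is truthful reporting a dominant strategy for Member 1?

No

Consider the case where Member 2 reports 18 and Member 3 reports 18.
Truthful report 18: project built, pays 18, utility 18 - 18 = 0.
Report 2 instead: project built, pays 2, utility 18 - 2 = 16.
Since 16 > 0, reporting 2 is strictly better here, so truthful reporting is not dominant.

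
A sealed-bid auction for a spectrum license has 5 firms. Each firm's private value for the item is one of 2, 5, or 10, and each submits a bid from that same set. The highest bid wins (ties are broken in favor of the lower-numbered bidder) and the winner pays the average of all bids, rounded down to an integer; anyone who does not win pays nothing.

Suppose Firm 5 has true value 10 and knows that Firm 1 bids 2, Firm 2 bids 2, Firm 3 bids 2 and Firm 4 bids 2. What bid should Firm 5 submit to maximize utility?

5

Bid 2: loses, pays 0, utility 0.
Bid 5: wins, pays 2, utility 10 - 2 = 8.
Bid 10: wins, pays 3, utility 10 - 3 = 7.
The best choice is 5 with utility 8.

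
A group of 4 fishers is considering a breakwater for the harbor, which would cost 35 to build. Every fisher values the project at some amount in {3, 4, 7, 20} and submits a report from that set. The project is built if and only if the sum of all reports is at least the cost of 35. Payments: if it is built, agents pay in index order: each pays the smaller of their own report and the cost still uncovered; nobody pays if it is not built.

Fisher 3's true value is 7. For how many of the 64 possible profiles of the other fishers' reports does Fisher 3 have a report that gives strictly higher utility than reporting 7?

Others report (3, 20, 20): truth gives 0; report 3 gives 4 > 0. Violating.
Others report (4, 7, 20): truth gives 0; report 4 gives 3 > 0. Violating.
Others report (4, 20, 7): truth gives 0; report 4 gives 3 > 0. Violating.
Others report (4, 20, 20): truth gives 0; report 3 gives 4 > 0. Violating.
Others report (3, 3, 3): truth gives 0; no alternative beats it.
Others report (3, 3, 4): truth gives 0; no alternative beats it.
(Checking all 64 profiles: 15 have a profitable deviation, 49 do not.)

15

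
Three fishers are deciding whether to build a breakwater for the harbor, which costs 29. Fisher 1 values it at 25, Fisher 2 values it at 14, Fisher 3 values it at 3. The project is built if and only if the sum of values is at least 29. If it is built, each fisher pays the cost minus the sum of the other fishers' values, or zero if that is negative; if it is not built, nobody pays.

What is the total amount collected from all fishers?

Total value 42 ≥ cost 29, so it is built.
Fisher 1: others sum to 17; max(0, 29 - 17) = 12.
Fisher 2: others sum to 28; max(0, 29 - 28) = 1.
Fisher 3: others sum to 39; max(0, 29 - 39) = 0.
Total collected = 12 + 1 + 0 = 13.

13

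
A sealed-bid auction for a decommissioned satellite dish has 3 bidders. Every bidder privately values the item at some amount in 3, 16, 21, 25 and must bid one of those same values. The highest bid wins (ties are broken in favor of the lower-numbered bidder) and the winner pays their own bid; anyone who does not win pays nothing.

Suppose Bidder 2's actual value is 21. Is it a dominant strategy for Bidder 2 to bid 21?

No

Consider the case where Bidder 1 bids 3 and Bidder 3 bids 3.
Truthful bid 21: wins, pays 21, utility 21 - 21 = 0.
Bid 16 instead: wins, pays 16, utility 21 - 16 = 5.
Since 5 > 0, bidding 16 is strictly better here, so truthful bidding is not dominant.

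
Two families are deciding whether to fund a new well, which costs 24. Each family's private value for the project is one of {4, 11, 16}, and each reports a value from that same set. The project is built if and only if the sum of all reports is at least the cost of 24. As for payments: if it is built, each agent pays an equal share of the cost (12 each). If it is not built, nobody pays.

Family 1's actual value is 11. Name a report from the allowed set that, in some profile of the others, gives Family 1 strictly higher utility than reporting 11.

4

Suppose Family 2 reports 16.
Report 11: project built, pays 12, utility 11 - 12 = -1.
Report 4: project not built, utility 0.
So reporting 4 beats truth here (0 > -1).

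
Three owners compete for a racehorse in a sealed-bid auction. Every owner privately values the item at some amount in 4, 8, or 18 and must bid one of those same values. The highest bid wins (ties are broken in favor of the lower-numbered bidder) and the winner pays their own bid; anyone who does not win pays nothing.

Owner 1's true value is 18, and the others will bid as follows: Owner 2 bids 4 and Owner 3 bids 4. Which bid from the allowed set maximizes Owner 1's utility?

4

Bid 4: wins, pays 4, utility 18 - 4 = 14.
Bid 8: wins, pays 8, utility 18 - 8 = 10.
Bid 18: wins, pays 18, utility 18 - 18 = 0.
The best choice is 4 with utility 14.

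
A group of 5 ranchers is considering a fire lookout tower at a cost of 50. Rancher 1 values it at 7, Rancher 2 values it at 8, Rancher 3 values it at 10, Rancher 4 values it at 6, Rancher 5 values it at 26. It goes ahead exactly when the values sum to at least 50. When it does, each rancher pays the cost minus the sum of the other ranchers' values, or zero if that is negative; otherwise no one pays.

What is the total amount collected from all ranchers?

Total value 57 ≥ cost 50, so it is built.
Rancher 1: others sum to 50; max(0, 50 - 50) = 0.
Rancher 2: others sum to 49; max(0, 50 - 49) = 1.
Rancher 3: others sum to 47; max(0, 50 - 47) = 3.
Rancher 4: others sum to 51; max(0, 50 - 51) = 0.
Rancher 5: others sum to 31; max(0, 50 - 31) = 19.
Total collected = 0 + 1 + 3 + 0 + 19 = 23.

23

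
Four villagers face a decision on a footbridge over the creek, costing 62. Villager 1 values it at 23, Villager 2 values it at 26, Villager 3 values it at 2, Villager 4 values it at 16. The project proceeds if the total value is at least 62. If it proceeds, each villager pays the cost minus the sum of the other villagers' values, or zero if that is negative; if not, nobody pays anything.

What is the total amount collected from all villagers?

50

Total value 67 ≥ cost 62, so it is built.
Villager 1: others sum to 44; max(0, 62 - 44) = 18.
Villager 2: others sum to 41; max(0, 62 - 41) = 21.
Villager 3: others sum to 65; max(0, 62 - 65) = 0.
Villager 4: others sum to 51; max(0, 62 - 51) = 11.
Total collected = 18 + 21 + 0 + 11 = 50.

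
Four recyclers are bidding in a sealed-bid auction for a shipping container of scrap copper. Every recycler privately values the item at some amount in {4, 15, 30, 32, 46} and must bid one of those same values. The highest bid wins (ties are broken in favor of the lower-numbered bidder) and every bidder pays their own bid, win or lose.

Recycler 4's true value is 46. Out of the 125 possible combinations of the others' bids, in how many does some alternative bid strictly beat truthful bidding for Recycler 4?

88

Others bid (4, 4, 4): truth gives 0; bid 15 gives 31 > 0. Violating.
Others bid (4, 4, 15): truth gives 0; bid 30 gives 16 > 0. Violating.
Others bid (4, 4, 30): truth gives 0; bid 32 gives 14 > 0. Violating.
Others bid (4, 4, 46): truth gives -46; bid 4 gives -4 > -46. Violating.
Others bid (4, 4, 32): truth gives 0; no alternative beats it.
Others bid (4, 15, 32): truth gives 0; no alternative beats it.
(Checking all 125 profiles: 88 have a profitable deviation, 37 do not.)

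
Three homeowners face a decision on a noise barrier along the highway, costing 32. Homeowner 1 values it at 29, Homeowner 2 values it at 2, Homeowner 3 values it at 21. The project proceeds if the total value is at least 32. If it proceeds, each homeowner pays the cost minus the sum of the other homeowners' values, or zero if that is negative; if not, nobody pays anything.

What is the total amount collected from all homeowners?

Total value 52 ≥ cost 32, so it is built.
Homeowner 1: others sum to 23; max(0, 32 - 23) = 9.
Homeowner 2: others sum to 50; max(0, 32 - 50) = 0.
Homeowner 3: others sum to 31; max(0, 32 - 31) = 1.
Total collected = 9 + 0 + 1 = 10.

10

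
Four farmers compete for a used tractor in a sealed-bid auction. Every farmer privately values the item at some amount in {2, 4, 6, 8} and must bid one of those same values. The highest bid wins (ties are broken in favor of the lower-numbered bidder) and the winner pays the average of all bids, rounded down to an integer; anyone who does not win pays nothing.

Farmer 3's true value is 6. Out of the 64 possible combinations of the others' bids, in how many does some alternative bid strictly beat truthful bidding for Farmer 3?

Others bid (2, 2, 2): truth gives 3; bid 4 gives 4 > 3. Violating.
Others bid (2, 2, 8): truth gives 0; bid 8 gives 1 > 0. Violating.
Others bid (2, 4, 8): truth gives 0; bid 8 gives 1 > 0. Violating.
Others bid (2, 6, 2): truth gives 0; bid 8 gives 2 > 0. Violating.
Others bid (2, 2, 4): truth gives 3; no alternative beats it.
Others bid (2, 2, 6): truth gives 2; no alternative beats it.
(Checking all 64 profiles: 15 have a profitable deviation, 49 do not.)

15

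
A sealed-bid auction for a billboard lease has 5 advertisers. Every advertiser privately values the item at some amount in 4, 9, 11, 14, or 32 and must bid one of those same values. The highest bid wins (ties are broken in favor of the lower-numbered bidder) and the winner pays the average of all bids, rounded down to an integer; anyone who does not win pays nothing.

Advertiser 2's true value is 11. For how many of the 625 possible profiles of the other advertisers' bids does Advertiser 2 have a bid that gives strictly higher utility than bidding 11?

83

Others bid (4, 4, 4, 14): truth gives 0; bid 14 gives 3 > 0. Violating.
Others bid (4, 4, 9, 14): truth gives 0; bid 14 gives 2 > 0. Violating.
Others bid (4, 4, 11, 14): truth gives 0; bid 14 gives 2 > 0. Violating.
Others bid (4, 4, 14, 4): truth gives 0; bid 14 gives 3 > 0. Violating.
Others bid (4, 4, 4, 4): truth gives 6; no alternative beats it.
Others bid (4, 4, 4, 9): truth gives 5; no alternative beats it.
(Checking all 625 profiles: 83 have a profitable deviation, 542 do not.)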